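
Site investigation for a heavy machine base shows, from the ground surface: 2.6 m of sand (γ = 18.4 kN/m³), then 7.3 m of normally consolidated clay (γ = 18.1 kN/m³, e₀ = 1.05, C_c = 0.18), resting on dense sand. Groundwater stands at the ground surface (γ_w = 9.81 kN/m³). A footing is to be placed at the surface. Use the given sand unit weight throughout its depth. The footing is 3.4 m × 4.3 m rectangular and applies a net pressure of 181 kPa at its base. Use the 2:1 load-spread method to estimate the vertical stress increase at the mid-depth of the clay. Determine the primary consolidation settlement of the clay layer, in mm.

Mid-depth of clay below the ground surface: z = 2.6 + 7.3/2 = 6.25 m.
Total vertical stress at mid-clay: σ_v = 18.4×2.6 + 18.1×3.65 = 113.91 kPa.
Pore pressure: u = 9.81×(6.25 − 0) = 61.312 kPa.
Initial effective stress: σ'_0 = σ_v − u = 113.91 − 61.312 = 52.598 kPa.
Stress increase at mid-clay by the 2:1 spreading method:
Δσ = qBL/((B+z)(L+z)) = 181×3.4×4.3/((3.4+6.25)(4.3+6.25)) = 25.992 kPa
Final effective stress: σ'_f = σ'_0 + Δσ = 52.598 + 25.992 = 78.59 kPa.
Normally consolidated clay, so the full stress increment lies on the virgin compression line:
S_c = C_c·H/(1+e₀)·log₁₀(σ'_f/σ'_0) = 0.18×7.3/(1+1.05)×log₁₀(78.59/52.598)
    = 0.64098 × 0.1744 = 0.1118 m

S_c ≈ 112 mm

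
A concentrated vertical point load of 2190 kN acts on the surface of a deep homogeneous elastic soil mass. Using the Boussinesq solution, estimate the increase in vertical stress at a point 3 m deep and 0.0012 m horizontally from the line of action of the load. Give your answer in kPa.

Boussinesq vertical stress below a point load on an elastic half-space:
Δσ_z = 3P/(2πz²) · [1 + (r/z)²]^(−5/2)
r/z = 0.0012/3 = 0.0004; [1+(r/z)²]^(−5/2) = 1.
Δσ_z = 3×2190/(2π×3²) × 1 = 116.18 × 1 = 116.2 kPa

Δσ_z ≈ 116 kPa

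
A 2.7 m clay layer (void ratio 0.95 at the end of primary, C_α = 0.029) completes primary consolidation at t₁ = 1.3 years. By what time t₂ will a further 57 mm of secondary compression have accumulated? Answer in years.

S_s = C_α·H/(1+e_p)·log₁₀(t₂/t₁) ⇒ log₁₀(t₂/t₁) = S_s·(1+e_p)/(C_α·H).
log₁₀(t₂/t₁) = 0.057 × (1+0.95) / (0.029×2.7) = 1.42
t₂ = t₁ × 10^1.42 = 1.3 × 26.27 = 34.16 years

t₂ ≈ 34.2 years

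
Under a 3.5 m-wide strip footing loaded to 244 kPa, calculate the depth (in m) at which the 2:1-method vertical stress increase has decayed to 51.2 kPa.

z ≈ 13.2 m

2:1 spreading — at depth z the loaded area has grown by z in each plan dimension:
qB/(B+z) = Δσ_z ⇒ z = qB/Δσ_z − B = 244×3.5/51.2 − 3.5 = 13.18 m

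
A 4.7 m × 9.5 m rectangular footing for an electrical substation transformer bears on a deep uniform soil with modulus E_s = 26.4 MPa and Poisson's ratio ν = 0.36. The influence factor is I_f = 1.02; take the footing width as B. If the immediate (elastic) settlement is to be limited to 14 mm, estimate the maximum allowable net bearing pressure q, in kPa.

q ≈ 88.6 kPa

E_s = 26.4 MPa = 26400 kPa.
S_e = q·B·(1−ν²)/E_s · I_f  ⇒  q = S_e·E_s / (B·(1−ν²)·I_f).
q = 0.014 × 26400 / (4.7 × 0.8704 × 1.02) = 88.58 kPa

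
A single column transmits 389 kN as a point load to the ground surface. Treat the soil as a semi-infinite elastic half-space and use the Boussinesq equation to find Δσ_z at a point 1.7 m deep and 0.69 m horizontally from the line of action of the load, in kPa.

Boussinesq vertical stress below a point load on an elastic half-space:
Δσ_z = 3P/(2πz²) · [1 + (r/z)²]^(−5/2)
r/z = 0.69/1.7 = 0.40588; [1+(r/z)²]^(−5/2) = 0.68301.
Δσ_z = 3×389/(2π×1.7²) × 0.68301 = 64.268 × 0.68301 = 43.9 kPa

Δσ_z ≈ 43.9 kPa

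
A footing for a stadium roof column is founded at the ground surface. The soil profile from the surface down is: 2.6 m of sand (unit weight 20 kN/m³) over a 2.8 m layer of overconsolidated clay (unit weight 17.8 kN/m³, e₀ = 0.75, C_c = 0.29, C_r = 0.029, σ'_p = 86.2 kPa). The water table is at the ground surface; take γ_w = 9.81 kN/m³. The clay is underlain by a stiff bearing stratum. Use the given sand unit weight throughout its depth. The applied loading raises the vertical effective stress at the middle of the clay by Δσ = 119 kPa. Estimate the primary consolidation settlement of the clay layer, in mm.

S_c ≈ 137 mm

Mid-depth of clay below the ground surface: z = 2.6 + 2.8/2 = 4 m.
Total vertical stress at mid-clay: σ_v = 20×2.6 + 17.8×1.4 = 76.92 kPa.
Pore pressure: u = 9.81×(4 − 0) = 39.24 kPa.
Initial effective stress: σ'_0 = σ_v − u = 76.92 − 39.24 = 37.68 kPa.
Final effective stress: σ'_f = 37.68 + 119 = 156.68 kPa.
σ'_f = 156.68 > σ'_p = 86.2 kPa, so the stress path crosses the preconsolidation pressure — recompression up to σ'_p, then virgin compression beyond:
S_c = H/(1+e₀)·[C_r·log₁₀(σ'_p/σ'_0) + C_c·log₁₀(σ'_f/σ'_p)]
    = 2.8/1.75 × [0.029×log₁₀(86.2/37.68) + 0.29×log₁₀(156.68/86.2)]
    = 1.6 × [0.010422 + 0.075257] = 0.1371 m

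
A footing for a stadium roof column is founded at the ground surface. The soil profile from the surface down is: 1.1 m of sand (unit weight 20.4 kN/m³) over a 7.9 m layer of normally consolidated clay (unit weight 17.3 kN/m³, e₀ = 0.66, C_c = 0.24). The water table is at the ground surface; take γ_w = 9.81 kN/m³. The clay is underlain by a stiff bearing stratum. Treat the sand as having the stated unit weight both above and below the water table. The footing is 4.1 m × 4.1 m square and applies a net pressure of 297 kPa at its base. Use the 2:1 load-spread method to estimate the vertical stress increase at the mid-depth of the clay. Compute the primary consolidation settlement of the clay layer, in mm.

S_c ≈ 444 mm

Mid-depth of clay below the ground surface: z = 1.1 + 7.9/2 = 5.05 m.
Total vertical stress at mid-clay: σ_v = 20.4×1.1 + 17.3×3.95 = 90.775 kPa.
Pore pressure: u = 9.81×(5.05 − 0) = 49.541 kPa.
Initial effective stress: σ'_0 = σ_v − u = 90.775 − 49.541 = 41.234 kPa.
Stress increase at mid-clay by the 2:1 spreading method:
Δσ = qBL/((B+z)(L+z)) = 297×4.1×4.1/((4.1+5.05)(4.1+5.05)) = 59.632 kPa
Final effective stress: σ'_f = σ'_0 + Δσ = 41.234 + 59.632 = 100.87 kPa.
Normally consolidated clay, so the full stress increment lies on the virgin compression line:
S_c = C_c·H/(1+e₀)·log₁₀(σ'_f/σ'_0) = 0.24×7.9/(1+0.66)×log₁₀(100.87/41.234)
    = 1.1422 × 0.38851 = 0.4438 m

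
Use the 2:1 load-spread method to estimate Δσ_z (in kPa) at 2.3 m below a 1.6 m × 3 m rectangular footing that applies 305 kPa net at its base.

By the 2:1 method the load spreads at 1 horizontal : 2 vertical, so at depth z the loaded area has grown by z in each plan dimension:
Δσ = qBL/((B+z)(L+z)) = 305×1.6×3/((1.6+2.3)(3+2.3)) = 70.827 kPa

Δσ_z ≈ 70.8 kPa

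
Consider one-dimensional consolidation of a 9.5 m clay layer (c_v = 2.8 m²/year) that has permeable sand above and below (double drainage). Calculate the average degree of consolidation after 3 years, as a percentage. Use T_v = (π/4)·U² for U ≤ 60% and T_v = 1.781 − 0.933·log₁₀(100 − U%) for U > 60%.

Drainage path length: H_d = H/2 = 4.75 m (double drainage).
T_v = c_v·t/H_d² = 2.8×3/4.75² = 0.3723.
T_v = 0.3723 corresponds to the U > 60% branch:
U = 1 − 10^((1.781 − T_v)/0.933)/100 = 0.6765

U ≈ 67.7 %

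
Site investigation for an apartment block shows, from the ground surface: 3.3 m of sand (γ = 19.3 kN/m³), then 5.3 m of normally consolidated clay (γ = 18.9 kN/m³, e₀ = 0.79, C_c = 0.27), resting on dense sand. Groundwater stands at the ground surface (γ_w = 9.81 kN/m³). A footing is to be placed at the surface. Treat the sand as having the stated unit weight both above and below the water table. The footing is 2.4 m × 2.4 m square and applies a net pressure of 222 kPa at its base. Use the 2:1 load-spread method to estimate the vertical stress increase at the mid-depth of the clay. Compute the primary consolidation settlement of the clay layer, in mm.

Mid-depth of clay below the ground surface: z = 3.3 + 5.3/2 = 5.95 m.
Total vertical stress at mid-clay: σ_v = 19.3×3.3 + 18.9×2.65 = 113.77 kPa.
Pore pressure: u = 9.81×(5.95 − 0) = 58.37 kPa.
Initial effective stress: σ'_0 = σ_v − u = 113.77 − 58.37 = 55.4 kPa.
Stress increase at mid-clay by the 2:1 spreading method:
Δσ = qBL/((B+z)(L+z)) = 222×2.4×2.4/((2.4+5.95)(2.4+5.95)) = 18.34 kPa
Final effective stress: σ'_f = σ'_0 + Δσ = 55.4 + 18.34 = 73.74 kPa.
Normally consolidated clay, so the full stress increment lies on the virgin compression line:
S_c = C_c·H/(1+e₀)·log₁₀(σ'_f/σ'_0) = 0.27×5.3/(1+0.79)×log₁₀(73.74/55.4)
    = 0.79944 × 0.12419 = 0.09928 m

S_c ≈ 99.3 mm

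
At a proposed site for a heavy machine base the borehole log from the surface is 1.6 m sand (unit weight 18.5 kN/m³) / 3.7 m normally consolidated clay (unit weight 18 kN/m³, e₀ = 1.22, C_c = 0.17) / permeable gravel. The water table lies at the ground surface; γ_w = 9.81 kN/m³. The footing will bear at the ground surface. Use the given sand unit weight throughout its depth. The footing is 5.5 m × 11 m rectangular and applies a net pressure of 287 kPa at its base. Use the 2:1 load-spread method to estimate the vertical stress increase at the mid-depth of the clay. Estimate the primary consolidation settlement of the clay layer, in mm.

S_c ≈ 212 mm

Mid-depth of clay below the ground surface: z = 1.6 + 3.7/2 = 3.45 m.
Total vertical stress at mid-clay: σ_v = 18.5×1.6 + 18×1.85 = 62.9 kPa.
Pore pressure: u = 9.81×(3.45 − 0) = 33.845 kPa.
Initial effective stress: σ'_0 = σ_v − u = 62.9 − 33.845 = 29.055 kPa.
Stress increase at mid-clay by the 2:1 spreading method:
Δσ = qBL/((B+z)(L+z)) = 287×5.5×11/((5.5+3.45)(11+3.45)) = 134.26 kPa
Final effective stress: σ'_f = σ'_0 + Δσ = 29.055 + 134.26 = 163.31 kPa.
Normally consolidated clay, so the full stress increment lies on the virgin compression line:
S_c = C_c·H/(1+e₀)·log₁₀(σ'_f/σ'_0) = 0.17×3.7/(1+1.22)×log₁₀(163.31/29.055)
    = 0.28333 × 0.74979 = 0.2124 m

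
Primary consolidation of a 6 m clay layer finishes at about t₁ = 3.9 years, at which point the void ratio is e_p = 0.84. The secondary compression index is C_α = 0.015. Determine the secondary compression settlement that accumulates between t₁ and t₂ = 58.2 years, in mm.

Secondary compression: S_s = C_α·H/(1+e_p)·log₁₀(t₂/t₁)
S_s = 0.015×6/(1+0.84)×log₁₀(58.2/3.9)
    = 0.04891 × 1.174 = 0.05742 m

S_s ≈ 57.4 mm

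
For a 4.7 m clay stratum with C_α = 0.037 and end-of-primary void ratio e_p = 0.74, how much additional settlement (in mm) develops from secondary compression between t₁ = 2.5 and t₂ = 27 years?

S_s ≈ 103 mm

Secondary compression: S_s = C_α·H/(1+e_p)·log₁₀(t₂/t₁)
S_s = 0.037×4.7/(1+0.74)×log₁₀(27/2.5)
    = 0.09994 × 1.033 = 0.1033 m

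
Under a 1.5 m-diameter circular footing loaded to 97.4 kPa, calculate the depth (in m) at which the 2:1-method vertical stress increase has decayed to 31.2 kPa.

z ≈ 1.15 m

2:1 spreading — at depth z the loaded area has grown by z in each plan dimension:
qD²/(D+z)² = Δσ_z ⇒ z = D(√(q/Δσ_z) − 1) = 1.5×(√(97.4/31.2) − 1) = 1.15 m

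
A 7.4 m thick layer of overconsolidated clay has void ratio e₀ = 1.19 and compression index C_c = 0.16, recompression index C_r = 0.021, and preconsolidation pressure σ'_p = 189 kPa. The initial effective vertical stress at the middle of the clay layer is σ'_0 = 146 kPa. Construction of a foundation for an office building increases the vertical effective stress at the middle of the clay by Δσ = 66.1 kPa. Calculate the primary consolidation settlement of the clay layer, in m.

Final effective stress: σ'_f = 146 + 66.1 = 212.1 kPa.
σ'_f = 212.1 > σ'_p = 189 kPa, so the stress path crosses the preconsolidation pressure — recompression up to σ'_p, then virgin compression beyond:
S_c = H/(1+e₀)·[C_r·log₁₀(σ'_p/σ'_0) + C_c·log₁₀(σ'_f/σ'_p)]
    = 7.4/2.19 × [0.021×log₁₀(189/146) + 0.16×log₁₀(212.1/189)]
    = 3.379 × [0.0023543 + 0.0080126] = 0.03503 m

S_c ≈ 0.035 m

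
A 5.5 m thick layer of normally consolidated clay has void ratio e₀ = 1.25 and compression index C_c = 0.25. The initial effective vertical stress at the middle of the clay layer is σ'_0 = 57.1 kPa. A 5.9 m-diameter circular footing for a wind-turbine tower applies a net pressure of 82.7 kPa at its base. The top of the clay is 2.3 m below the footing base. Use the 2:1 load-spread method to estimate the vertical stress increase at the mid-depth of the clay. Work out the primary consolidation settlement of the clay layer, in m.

S_c ≈ 0.0932 m

Mid-depth of clay below the footing base: z = 2.3 + 5.5/2 = 5.05 m.
Stress increase at mid-clay by the 2:1 spreading method:
Δσ ≈ qD²/(D+z)² = 82.7×5.9²/(5.9+5.05)² = 24.009 kPa
Final effective stress: σ'_f = σ'_0 + Δσ = 57.1 + 24.009 = 81.109 kPa.
Normally consolidated clay, so the full stress increment lies on the virgin compression line:
S_c = C_c·H/(1+e₀)·log₁₀(σ'_f/σ'_0) = 0.25×5.5/(1+1.25)×log₁₀(81.109/57.1)
    = 0.61111 × 0.15243 = 0.09315 m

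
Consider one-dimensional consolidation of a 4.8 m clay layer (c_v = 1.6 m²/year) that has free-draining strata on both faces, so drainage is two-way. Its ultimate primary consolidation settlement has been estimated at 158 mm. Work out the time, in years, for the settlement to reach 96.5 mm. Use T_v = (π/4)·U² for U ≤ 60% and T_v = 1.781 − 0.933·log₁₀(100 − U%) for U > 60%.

Drainage path length: H_d = H/2 = 2.4 m (double drainage).
U = S(t)/S_ult = 96.5/158 = 0.6108.
U > 60%: T_v = 1.781 − 0.933·log₁₀(100 − 61.076) = 0.29733.
t = T_v·H_d²/c_v = 0.29733×2.4²/1.6 = 1.07 years.

t ≈ 1.07 years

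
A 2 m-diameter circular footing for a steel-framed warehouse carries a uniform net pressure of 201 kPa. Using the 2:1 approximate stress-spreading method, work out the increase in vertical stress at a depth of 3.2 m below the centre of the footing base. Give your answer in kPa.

Δσ_z ≈ 29.7 kPa

By the 2:1 method the load spreads at 1 horizontal : 2 vertical, so at depth z the loaded area has grown by z in each plan dimension:
Δσ ≈ qD²/(D+z)² = 201×2²/(2+3.2)² = 29.734 kPa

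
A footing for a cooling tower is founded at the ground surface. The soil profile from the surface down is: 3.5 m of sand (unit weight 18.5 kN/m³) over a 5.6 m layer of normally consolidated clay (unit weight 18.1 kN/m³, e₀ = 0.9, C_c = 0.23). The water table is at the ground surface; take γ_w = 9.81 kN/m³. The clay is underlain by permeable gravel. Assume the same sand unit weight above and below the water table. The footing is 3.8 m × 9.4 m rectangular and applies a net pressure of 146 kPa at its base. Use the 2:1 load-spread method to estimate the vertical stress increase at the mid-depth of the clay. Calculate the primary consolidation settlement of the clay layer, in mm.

Mid-depth of clay below the ground surface: z = 3.5 + 5.6/2 = 6.3 m.
Total vertical stress at mid-clay: σ_v = 18.5×3.5 + 18.1×2.8 = 115.43 kPa.
Pore pressure: u = 9.81×(6.3 − 0) = 61.803 kPa.
Initial effective stress: σ'_0 = σ_v − u = 115.43 − 61.803 = 53.627 kPa.
Stress increase at mid-clay by the 2:1 spreading method:
Δσ = qBL/((B+z)(L+z)) = 146×3.8×9.4/((3.8+6.3)(9.4+6.3)) = 32.888 kPa
Final effective stress: σ'_f = σ'_0 + Δσ = 53.627 + 32.888 = 86.515 kPa.
Normally consolidated clay, so the full stress increment lies on the virgin compression line:
S_c = C_c·H/(1+e₀)·log₁₀(σ'_f/σ'_0) = 0.23×5.6/(1+0.9)×log₁₀(86.515/53.627)
    = 0.67789 × 0.20771 = 0.1408 m

S_c ≈ 141 mm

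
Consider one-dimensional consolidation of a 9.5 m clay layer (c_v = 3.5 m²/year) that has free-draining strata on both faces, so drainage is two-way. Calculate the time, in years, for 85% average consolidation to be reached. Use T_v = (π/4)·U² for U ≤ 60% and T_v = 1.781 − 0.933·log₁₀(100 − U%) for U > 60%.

Drainage path length: H_d = H/2 = 4.75 m (double drainage).
U > 60%: T_v = 1.781 − 0.933·log₁₀(100 − 85) = 0.68371.
t = T_v·H_d²/c_v = 0.68371×4.75²/3.5 = 4.407 years.

t ≈ 4.41 years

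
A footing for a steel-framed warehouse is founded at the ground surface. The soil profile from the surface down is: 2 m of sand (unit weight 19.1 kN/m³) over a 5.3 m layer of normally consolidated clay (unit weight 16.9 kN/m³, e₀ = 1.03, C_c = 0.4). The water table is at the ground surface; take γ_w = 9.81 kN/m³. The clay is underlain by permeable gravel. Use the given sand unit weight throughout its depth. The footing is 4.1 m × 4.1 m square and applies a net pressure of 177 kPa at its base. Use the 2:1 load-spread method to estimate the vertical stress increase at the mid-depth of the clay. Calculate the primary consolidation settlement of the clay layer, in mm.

Mid-depth of clay below the ground surface: z = 2 + 5.3/2 = 4.65 m.
Total vertical stress at mid-clay: σ_v = 19.1×2 + 16.9×2.65 = 82.985 kPa.
Pore pressure: u = 9.81×(4.65 − 0) = 45.617 kPa.
Initial effective stress: σ'_0 = σ_v − u = 82.985 − 45.617 = 37.368 kPa.
Stress increase at mid-clay by the 2:1 spreading method:
Δσ = qBL/((B+z)(L+z)) = 177×4.1×4.1/((4.1+4.65)(4.1+4.65)) = 38.862 kPa
Final effective stress: σ'_f = σ'_0 + Δσ = 37.368 + 38.862 = 76.23 kPa.
Normally consolidated clay, so the full stress increment lies on the virgin compression line:
S_c = C_c·H/(1+e₀)·log₁₀(σ'_f/σ'_0) = 0.4×5.3/(1+1.03)×log₁₀(76.23/37.368)
    = 1.0443 × 0.30963 = 0.3233 m

S_c ≈ 323 mm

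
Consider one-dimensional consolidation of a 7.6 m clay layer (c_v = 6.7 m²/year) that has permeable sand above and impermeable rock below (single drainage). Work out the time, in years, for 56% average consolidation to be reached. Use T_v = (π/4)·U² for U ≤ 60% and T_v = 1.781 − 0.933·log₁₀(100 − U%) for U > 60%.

Drainage path length: H_d = H = 7.6 m (single drainage).
U ≤ 60%: T_v = (π/4)·U² = (π/4)×0.56² = 0.2463.
t = T_v·H_d²/c_v = 0.2463×7.6²/6.7 = 2.123 years.

t ≈ 2.12 years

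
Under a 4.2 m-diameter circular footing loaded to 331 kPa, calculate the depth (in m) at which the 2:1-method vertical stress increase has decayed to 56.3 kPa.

z ≈ 5.98 m

2:1 spreading — at depth z the loaded area has grown by z in each plan dimension:
qD²/(D+z)² = Δσ_z ⇒ z = D(√(q/Δσ_z) − 1) = 4.2×(√(331/56.3) − 1) = 5.984 m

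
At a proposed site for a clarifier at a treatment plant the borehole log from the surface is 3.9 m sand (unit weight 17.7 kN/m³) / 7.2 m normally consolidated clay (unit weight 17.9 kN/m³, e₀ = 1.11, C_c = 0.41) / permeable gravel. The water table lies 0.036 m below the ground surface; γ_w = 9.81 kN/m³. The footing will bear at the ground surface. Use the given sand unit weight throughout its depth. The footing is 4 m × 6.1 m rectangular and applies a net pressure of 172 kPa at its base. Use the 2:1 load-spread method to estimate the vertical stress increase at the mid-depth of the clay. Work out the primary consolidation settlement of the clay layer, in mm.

Mid-depth of clay below the ground surface: z = 3.9 + 7.2/2 = 7.5 m.
Total vertical stress at mid-clay: σ_v = 17.7×3.9 + 17.9×3.6 = 133.47 kPa.
Pore pressure: u = 9.81×(7.5 − 0.036) = 73.222 kPa.
Initial effective stress: σ'_0 = σ_v − u = 133.47 − 73.222 = 60.248 kPa.
Stress increase at mid-clay by the 2:1 spreading method:
Δσ = qBL/((B+z)(L+z)) = 172×4×6.1/((4+7.5)(6.1+7.5)) = 26.834 kPa
Final effective stress: σ'_f = σ'_0 + Δσ = 60.248 + 26.834 = 87.082 kPa.
Normally consolidated clay, so the full stress increment lies on the virgin compression line:
S_c = C_c·H/(1+e₀)·log₁₀(σ'_f/σ'_0) = 0.41×7.2/(1+1.11)×log₁₀(87.082/60.248)
    = 1.3991 × 0.15999 = 0.2238 m

S_c ≈ 224 mm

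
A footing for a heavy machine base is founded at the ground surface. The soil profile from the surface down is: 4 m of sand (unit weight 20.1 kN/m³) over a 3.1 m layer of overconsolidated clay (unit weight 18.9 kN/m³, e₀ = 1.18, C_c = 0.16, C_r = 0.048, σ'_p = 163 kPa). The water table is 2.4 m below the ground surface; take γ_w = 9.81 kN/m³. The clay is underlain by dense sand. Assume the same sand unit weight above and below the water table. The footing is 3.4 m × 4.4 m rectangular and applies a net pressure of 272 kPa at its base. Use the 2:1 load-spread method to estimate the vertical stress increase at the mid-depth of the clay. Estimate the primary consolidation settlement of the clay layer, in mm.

S_c ≈ 13.6 mm

Mid-depth of clay below the ground surface: z = 4 + 3.1/2 = 5.55 m.
Total vertical stress at mid-clay: σ_v = 20.1×4 + 18.9×1.55 = 109.7 kPa.
Pore pressure: u = 9.81×(5.55 − 2.4) = 30.902 kPa.
Initial effective stress: σ'_0 = σ_v − u = 109.7 − 30.902 = 78.798 kPa.
Stress increase at mid-clay by the 2:1 spreading method:
Δσ = qBL/((B+z)(L+z)) = 272×3.4×4.4/((3.4+5.55)(4.4+5.55)) = 45.693 kPa
Final effective stress: σ'_f = 78.798 + 45.693 = 124.49 kPa.
σ'_f = 124.49 ≤ σ'_p = 163 kPa, so the clay remains overconsolidated and only the recompression index applies:
S_c = C_r·H/(1+e₀)·log₁₀(σ'_f/σ'_0) = 0.048×3.1/2.18×log₁₀(124.49/78.798)
    = 0.068256 × 0.19862 = 0.01356 m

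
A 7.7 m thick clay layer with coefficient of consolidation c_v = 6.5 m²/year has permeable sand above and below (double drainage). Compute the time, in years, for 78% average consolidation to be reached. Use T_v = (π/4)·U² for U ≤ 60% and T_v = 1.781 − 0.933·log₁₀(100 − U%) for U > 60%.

Drainage path length: H_d = H/2 = 3.85 m (double drainage).
U > 60%: T_v = 1.781 − 0.933·log₁₀(100 − 78) = 0.52852.
t = T_v·H_d²/c_v = 0.52852×3.85²/6.5 = 1.205 years.

t ≈ 1.21 years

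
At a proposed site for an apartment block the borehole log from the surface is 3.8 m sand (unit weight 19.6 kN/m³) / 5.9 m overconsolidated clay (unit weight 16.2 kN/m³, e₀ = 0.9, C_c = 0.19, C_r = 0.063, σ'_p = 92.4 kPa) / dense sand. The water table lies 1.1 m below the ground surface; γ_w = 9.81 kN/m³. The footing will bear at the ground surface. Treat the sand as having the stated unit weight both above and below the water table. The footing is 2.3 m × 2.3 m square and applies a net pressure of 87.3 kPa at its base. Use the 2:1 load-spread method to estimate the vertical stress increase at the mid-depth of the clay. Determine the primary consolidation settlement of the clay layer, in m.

Mid-depth of clay below the ground surface: z = 3.8 + 5.9/2 = 6.75 m.
Total vertical stress at mid-clay: σ_v = 19.6×3.8 + 16.2×2.95 = 122.27 kPa.
Pore pressure: u = 9.81×(6.75 − 1.1) = 55.427 kPa.
Initial effective stress: σ'_0 = σ_v − u = 122.27 − 55.427 = 66.843 kPa.
Stress increase at mid-clay by the 2:1 spreading method:
Δσ = qBL/((B+z)(L+z)) = 87.3×2.3×2.3/((2.3+6.75)(2.3+6.75)) = 5.6386 kPa
Final effective stress: σ'_f = 66.843 + 5.6386 = 72.482 kPa.
σ'_f = 72.482 ≤ σ'_p = 92.4 kPa, so the clay remains overconsolidated and only the recompression index applies:
S_c = C_r·H/(1+e₀)·log₁₀(σ'_f/σ'_0) = 0.063×5.9/1.9×log₁₀(72.482/66.843)
    = 0.19563 × 0.035174 = 0.006881 m

S_c ≈ 0.00688 m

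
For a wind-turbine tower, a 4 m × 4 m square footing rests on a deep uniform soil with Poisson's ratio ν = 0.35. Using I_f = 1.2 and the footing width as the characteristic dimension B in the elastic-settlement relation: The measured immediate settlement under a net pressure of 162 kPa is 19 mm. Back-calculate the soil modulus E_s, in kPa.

S_e = q·B·(1−ν²)/E_s · I_f  ⇒  E_s = q·B·(1−ν²)·I_f / S_e.
E_s = 162 × 4 × 0.8775 × 1.2 / 0.019 = 35910 kPa

E_s ≈ 35900 kPa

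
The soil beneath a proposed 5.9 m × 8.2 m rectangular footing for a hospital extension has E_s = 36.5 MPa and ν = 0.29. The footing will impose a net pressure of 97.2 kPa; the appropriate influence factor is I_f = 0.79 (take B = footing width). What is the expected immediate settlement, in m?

Immediate (elastic) settlement: S_e = q·B·(1−ν²)/E_s · I_f.
E_s = 36.5 MPa = 36500 kPa.
S_e = 97.2 × 5.9 × (1 − 0.29²) / 36500 × 0.79
    = 97.2 × 5.9 × 0.9159 / 36500 × 0.79
    = 0.01137 m

S_e ≈ 0.0114 m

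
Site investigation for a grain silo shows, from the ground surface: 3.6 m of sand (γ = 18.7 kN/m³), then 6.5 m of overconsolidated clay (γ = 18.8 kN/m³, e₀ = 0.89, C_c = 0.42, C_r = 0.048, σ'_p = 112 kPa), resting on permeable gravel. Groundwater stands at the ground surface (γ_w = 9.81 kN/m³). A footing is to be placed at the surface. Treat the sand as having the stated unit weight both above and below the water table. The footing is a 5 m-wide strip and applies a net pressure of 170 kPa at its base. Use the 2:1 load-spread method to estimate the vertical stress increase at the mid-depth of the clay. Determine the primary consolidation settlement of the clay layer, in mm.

S_c ≈ 151 mm

Mid-depth of clay below the ground surface: z = 3.6 + 6.5/2 = 6.85 m.
Total vertical stress at mid-clay: σ_v = 18.7×3.6 + 18.8×3.25 = 128.42 kPa.
Pore pressure: u = 9.81×(6.85 − 0) = 67.198 kPa.
Initial effective stress: σ'_0 = σ_v − u = 128.42 − 67.198 = 61.222 kPa.
Stress increase at mid-clay by the 2:1 spreading method:
Δσ = qB/(B+z) = 170×5/(5+6.85) = 71.73 kPa
Final effective stress: σ'_f = 61.222 + 71.73 = 132.95 kPa.
σ'_f = 132.95 > σ'_p = 112 kPa, so the stress path crosses the preconsolidation pressure — recompression up to σ'_p, then virgin compression beyond:
S_c = H/(1+e₀)·[C_r·log₁₀(σ'_p/σ'_0) + C_c·log₁₀(σ'_f/σ'_p)]
    = 6.5/1.89 × [0.048×log₁₀(112/61.222) + 0.42×log₁₀(132.95/112)]
    = 3.4392 × [0.012591 + 0.031278] = 0.1509 m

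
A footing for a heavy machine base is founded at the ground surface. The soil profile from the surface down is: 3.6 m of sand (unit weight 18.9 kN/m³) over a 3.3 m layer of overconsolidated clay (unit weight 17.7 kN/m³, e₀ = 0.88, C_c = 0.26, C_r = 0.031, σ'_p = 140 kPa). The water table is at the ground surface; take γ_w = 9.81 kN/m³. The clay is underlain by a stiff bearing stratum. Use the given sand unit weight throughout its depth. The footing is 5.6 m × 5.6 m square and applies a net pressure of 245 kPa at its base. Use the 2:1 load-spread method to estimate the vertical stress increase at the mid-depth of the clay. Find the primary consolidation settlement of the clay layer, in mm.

S_c ≈ 21 mm

Mid-depth of clay below the ground surface: z = 3.6 + 3.3/2 = 5.25 m.
Total vertical stress at mid-clay: σ_v = 18.9×3.6 + 17.7×1.65 = 97.245 kPa.
Pore pressure: u = 9.81×(5.25 − 0) = 51.503 kPa.
Initial effective stress: σ'_0 = σ_v − u = 97.245 − 51.503 = 45.742 kPa.
Stress increase at mid-clay by the 2:1 spreading method:
Δσ = qBL/((B+z)(L+z)) = 245×5.6×5.6/((5.6+5.25)(5.6+5.25)) = 65.265 kPa
Final effective stress: σ'_f = 45.742 + 65.265 = 111.01 kPa.
σ'_f = 111.01 ≤ σ'_p = 140 kPa, so the clay remains overconsolidated and only the recompression index applies:
S_c = C_r·H/(1+e₀)·log₁₀(σ'_f/σ'_0) = 0.031×3.3/1.88×log₁₀(111.01/45.742)
    = 0.054414 × 0.38505 = 0.02095 m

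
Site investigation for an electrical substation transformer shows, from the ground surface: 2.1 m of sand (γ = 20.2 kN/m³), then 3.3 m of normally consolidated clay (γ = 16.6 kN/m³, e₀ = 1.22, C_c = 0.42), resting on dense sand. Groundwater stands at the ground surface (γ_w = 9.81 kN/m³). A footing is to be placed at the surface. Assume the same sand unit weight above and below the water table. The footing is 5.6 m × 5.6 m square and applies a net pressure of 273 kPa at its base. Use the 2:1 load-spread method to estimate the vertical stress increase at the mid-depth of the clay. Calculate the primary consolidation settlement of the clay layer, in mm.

S_c ≈ 374 mm

Mid-depth of clay below the ground surface: z = 2.1 + 3.3/2 = 3.75 m.
Total vertical stress at mid-clay: σ_v = 20.2×2.1 + 16.6×1.65 = 69.81 kPa.
Pore pressure: u = 9.81×(3.75 − 0) = 36.788 kPa.
Initial effective stress: σ'_0 = σ_v − u = 69.81 − 36.788 = 33.022 kPa.
Stress increase at mid-clay by the 2:1 spreading method:
Δσ = qBL/((B+z)(L+z)) = 273×5.6×5.6/((5.6+3.75)(5.6+3.75)) = 97.93 kPa
Final effective stress: σ'_f = σ'_0 + Δσ = 33.022 + 97.93 = 130.95 kPa.
Normally consolidated clay, so the full stress increment lies on the virgin compression line:
S_c = C_c·H/(1+e₀)·log₁₀(σ'_f/σ'_0) = 0.42×3.3/(1+1.22)×log₁₀(130.95/33.022)
    = 0.62432 × 0.5983 = 0.3735 m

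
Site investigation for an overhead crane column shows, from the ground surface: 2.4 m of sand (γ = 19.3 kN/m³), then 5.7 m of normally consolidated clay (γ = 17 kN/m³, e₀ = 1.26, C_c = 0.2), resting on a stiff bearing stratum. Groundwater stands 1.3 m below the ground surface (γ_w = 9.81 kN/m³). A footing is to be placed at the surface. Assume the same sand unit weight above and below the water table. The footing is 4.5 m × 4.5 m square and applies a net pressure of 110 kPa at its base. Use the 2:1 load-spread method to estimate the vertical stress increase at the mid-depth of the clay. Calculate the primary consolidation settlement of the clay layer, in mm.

S_c ≈ 76.6 mm

Mid-depth of clay below the ground surface: z = 2.4 + 5.7/2 = 5.25 m.
Total vertical stress at mid-clay: σ_v = 19.3×2.4 + 17×2.85 = 94.77 kPa.
Pore pressure: u = 9.81×(5.25 − 1.3) = 38.75 kPa.
Initial effective stress: σ'_0 = σ_v − u = 94.77 − 38.75 = 56.02 kPa.
Stress increase at mid-clay by the 2:1 spreading method:
Δσ = qBL/((B+z)(L+z)) = 110×4.5×4.5/((4.5+5.25)(4.5+5.25)) = 23.432 kPa
Final effective stress: σ'_f = σ'_0 + Δσ = 56.02 + 23.432 = 79.452 kPa.
Normally consolidated clay, so the full stress increment lies on the virgin compression line:
S_c = C_c·H/(1+e₀)·log₁₀(σ'_f/σ'_0) = 0.2×5.7/(1+1.26)×log₁₀(79.452/56.02)
    = 0.50442 × 0.15176 = 0.07655 m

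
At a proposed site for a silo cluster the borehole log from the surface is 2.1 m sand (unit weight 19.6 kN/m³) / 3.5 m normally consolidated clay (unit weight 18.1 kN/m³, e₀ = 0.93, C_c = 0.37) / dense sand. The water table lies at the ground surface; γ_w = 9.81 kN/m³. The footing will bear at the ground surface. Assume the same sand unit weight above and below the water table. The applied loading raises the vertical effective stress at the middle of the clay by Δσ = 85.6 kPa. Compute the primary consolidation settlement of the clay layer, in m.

S_c ≈ 0.36 m

Mid-depth of clay below the ground surface: z = 2.1 + 3.5/2 = 3.85 m.
Total vertical stress at mid-clay: σ_v = 19.6×2.1 + 18.1×1.75 = 72.835 kPa.
Pore pressure: u = 9.81×(3.85 − 0) = 37.769 kPa.
Initial effective stress: σ'_0 = σ_v − u = 72.835 − 37.769 = 35.066 kPa.
Final effective stress: σ'_f = σ'_0 + Δσ = 35.066 + 85.6 = 120.67 kPa.
Normally consolidated clay, so the full stress increment lies on the virgin compression line:
S_c = C_c·H/(1+e₀)·log₁₀(σ'_f/σ'_0) = 0.37×3.5/(1+0.93)×log₁₀(120.67/35.066)
    = 0.67098 × 0.53671 = 0.3601 m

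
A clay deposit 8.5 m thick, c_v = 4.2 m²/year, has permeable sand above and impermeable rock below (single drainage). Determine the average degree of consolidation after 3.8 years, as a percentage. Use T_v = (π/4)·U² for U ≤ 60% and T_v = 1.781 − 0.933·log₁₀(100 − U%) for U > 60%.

U ≈ 53 %

Drainage path length: H_d = H = 8.5 m (single drainage).
T_v = c_v·t/H_d² = 4.2×3.8/8.5² = 0.2209.
T_v = 0.2209 corresponds to the U ≤ 60% branch:
U = √(4T_v/π) = 0.5303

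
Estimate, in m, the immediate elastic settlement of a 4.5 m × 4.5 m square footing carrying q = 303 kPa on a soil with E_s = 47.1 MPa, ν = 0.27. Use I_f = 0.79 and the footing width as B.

Immediate (elastic) settlement: S_e = q·B·(1−ν²)/E_s · I_f.
E_s = 47.1 MPa = 47100 kPa.
S_e = 303 × 4.5 × (1 − 0.27²) / 47100 × 0.79
    = 303 × 4.5 × 0.9271 / 47100 × 0.79
    = 0.0212 m

S_e ≈ 0.0212 m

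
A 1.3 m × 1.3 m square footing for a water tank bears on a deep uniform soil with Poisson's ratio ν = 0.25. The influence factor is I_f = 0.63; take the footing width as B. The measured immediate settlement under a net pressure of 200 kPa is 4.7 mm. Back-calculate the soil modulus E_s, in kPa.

E_s ≈ 32700 kPa

S_e = q·B·(1−ν²)/E_s · I_f  ⇒  E_s = q·B·(1−ν²)·I_f / S_e.
E_s = 200 × 1.3 × 0.9375 × 0.63 / 0.0047 = 32670 kPa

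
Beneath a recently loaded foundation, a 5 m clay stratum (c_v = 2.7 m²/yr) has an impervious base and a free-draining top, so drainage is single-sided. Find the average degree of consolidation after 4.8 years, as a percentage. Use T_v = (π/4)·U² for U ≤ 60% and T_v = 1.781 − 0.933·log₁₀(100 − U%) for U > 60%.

U ≈ 77.4 %

Drainage path length: H_d = H = 5 m (single drainage).
T_v = c_v·t/H_d² = 2.7×4.8/5² = 0.5184.
T_v = 0.5184 corresponds to the U > 60% branch:
U = 1 − 10^((1.781 − T_v)/0.933)/100 = 0.7744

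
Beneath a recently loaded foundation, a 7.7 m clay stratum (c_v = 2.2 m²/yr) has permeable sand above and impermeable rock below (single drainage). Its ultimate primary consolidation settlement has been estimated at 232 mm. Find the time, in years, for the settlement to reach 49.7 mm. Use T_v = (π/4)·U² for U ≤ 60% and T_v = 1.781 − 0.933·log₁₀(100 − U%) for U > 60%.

Drainage path length: H_d = H = 7.7 m (single drainage).
U = S(t)/S_ult = 49.7/232 = 0.2142.
U ≤ 60%: T_v = (π/4)·U² = (π/4)×0.21422² = 0.036043.
t = T_v·H_d²/c_v = 0.036043×7.7²/2.2 = 0.9714 years.

t ≈ 0.971 years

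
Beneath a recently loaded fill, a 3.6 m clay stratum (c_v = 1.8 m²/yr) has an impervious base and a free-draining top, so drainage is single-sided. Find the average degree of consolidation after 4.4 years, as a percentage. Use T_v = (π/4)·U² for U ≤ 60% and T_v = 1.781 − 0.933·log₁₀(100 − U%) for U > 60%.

U ≈ 82.1 %

Drainage path length: H_d = H = 3.6 m (single drainage).
T_v = c_v·t/H_d² = 1.8×4.4/3.6² = 0.61111.
T_v = 0.61111 corresponds to the U > 60% branch:
U = 1 − 10^((1.781 − T_v)/0.933)/100 = 0.8206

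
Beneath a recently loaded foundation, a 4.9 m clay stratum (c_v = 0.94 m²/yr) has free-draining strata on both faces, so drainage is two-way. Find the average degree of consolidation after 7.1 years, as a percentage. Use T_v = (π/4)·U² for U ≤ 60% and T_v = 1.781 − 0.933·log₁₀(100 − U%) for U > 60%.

Drainage path length: H_d = H/2 = 2.45 m (double drainage).
T_v = c_v·t/H_d² = 0.94×7.1/2.45² = 1.1119.
T_v = 1.1119 corresponds to the U > 60% branch:
U = 1 − 10^((1.781 − T_v)/0.933)/100 = 0.9479

U ≈ 94.8 %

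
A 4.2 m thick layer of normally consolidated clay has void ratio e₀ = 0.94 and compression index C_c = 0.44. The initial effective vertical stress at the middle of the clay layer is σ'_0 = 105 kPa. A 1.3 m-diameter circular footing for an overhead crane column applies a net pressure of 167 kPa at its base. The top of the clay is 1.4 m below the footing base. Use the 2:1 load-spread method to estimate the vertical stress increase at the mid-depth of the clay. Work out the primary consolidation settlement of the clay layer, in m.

S_c ≈ 0.0457 m

Mid-depth of clay below the footing base: z = 1.4 + 4.2/2 = 3.5 m.
Stress increase at mid-clay by the 2:1 spreading method:
Δσ ≈ qD²/(D+z)² = 167×1.3²/(1.3+3.5)² = 12.25 kPa
Final effective stress: σ'_f = σ'_0 + Δσ = 105 + 12.25 = 117.25 kPa.
Normally consolidated clay, so the full stress increment lies on the virgin compression line:
S_c = C_c·H/(1+e₀)·log₁₀(σ'_f/σ'_0) = 0.44×4.2/(1+0.94)×log₁₀(117.25/105)
    = 0.95258 × 0.047924 = 0.04565 m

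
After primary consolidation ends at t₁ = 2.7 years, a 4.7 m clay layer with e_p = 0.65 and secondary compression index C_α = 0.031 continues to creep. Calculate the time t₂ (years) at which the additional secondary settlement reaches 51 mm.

t₂ ≈ 10.2 years

S_s = C_α·H/(1+e_p)·log₁₀(t₂/t₁) ⇒ log₁₀(t₂/t₁) = S_s·(1+e_p)/(C_α·H).
log₁₀(t₂/t₁) = 0.051 × (1+0.65) / (0.031×4.7) = 0.5776
t₂ = t₁ × 10^0.5776 = 2.7 × 3.781 = 10.21 years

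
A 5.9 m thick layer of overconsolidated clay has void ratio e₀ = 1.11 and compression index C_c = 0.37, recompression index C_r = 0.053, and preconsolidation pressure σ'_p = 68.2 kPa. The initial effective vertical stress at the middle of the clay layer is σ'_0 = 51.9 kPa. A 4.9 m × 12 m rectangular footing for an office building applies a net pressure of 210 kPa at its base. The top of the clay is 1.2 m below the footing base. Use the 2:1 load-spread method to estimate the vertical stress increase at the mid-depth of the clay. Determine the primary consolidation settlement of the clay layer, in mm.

S_c ≈ 329 mm

Mid-depth of clay below the footing base: z = 1.2 + 5.9/2 = 4.15 m.
Stress increase at mid-clay by the 2:1 spreading method:
Δσ = qBL/((B+z)(L+z)) = 210×4.9×12/((4.9+4.15)(12+4.15)) = 84.484 kPa
Final effective stress: σ'_f = 51.9 + 84.484 = 136.38 kPa.
σ'_f = 136.38 > σ'_p = 68.2 kPa, so the stress path crosses the preconsolidation pressure — recompression up to σ'_p, then virgin compression beyond:
S_c = H/(1+e₀)·[C_r·log₁₀(σ'_p/σ'_0) + C_c·log₁₀(σ'_f/σ'_p)]
    = 5.9/2.11 × [0.053×log₁₀(68.2/51.9) + 0.37×log₁₀(136.38/68.2)]
    = 2.7962 × [0.0062867 + 0.11136] = 0.329 m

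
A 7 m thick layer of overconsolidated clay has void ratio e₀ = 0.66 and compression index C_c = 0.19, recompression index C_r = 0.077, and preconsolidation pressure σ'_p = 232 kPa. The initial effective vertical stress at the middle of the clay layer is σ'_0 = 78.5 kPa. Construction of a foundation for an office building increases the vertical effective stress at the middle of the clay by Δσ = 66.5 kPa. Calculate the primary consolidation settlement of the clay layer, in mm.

S_c ≈ 86.5 mm

Final effective stress: σ'_f = 78.5 + 66.5 = 145 kPa.
σ'_f = 145 ≤ σ'_p = 232 kPa, so the clay remains overconsolidated and only the recompression index applies:
S_c = C_r·H/(1+e₀)·log₁₀(σ'_f/σ'_0) = 0.077×7/1.66×log₁₀(145/78.5)
    = 0.3247 × 0.2665 = 0.08653 m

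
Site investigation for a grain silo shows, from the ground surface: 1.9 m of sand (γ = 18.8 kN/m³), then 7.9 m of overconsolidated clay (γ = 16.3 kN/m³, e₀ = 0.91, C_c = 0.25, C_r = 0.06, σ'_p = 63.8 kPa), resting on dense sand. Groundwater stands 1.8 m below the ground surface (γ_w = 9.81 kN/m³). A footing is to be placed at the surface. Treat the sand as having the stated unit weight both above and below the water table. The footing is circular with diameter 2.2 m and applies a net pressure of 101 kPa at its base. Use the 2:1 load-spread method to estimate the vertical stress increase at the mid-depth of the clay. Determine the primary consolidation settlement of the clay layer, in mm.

S_c ≈ 34.1 mm

Mid-depth of clay below the ground surface: z = 1.9 + 7.9/2 = 5.85 m.
Total vertical stress at mid-clay: σ_v = 18.8×1.9 + 16.3×3.95 = 100.11 kPa.
Pore pressure: u = 9.81×(5.85 − 1.8) = 39.73 kPa.
Initial effective stress: σ'_0 = σ_v − u = 100.11 − 39.73 = 60.38 kPa.
Stress increase at mid-clay by the 2:1 spreading method:
Δσ ≈ qD²/(D+z)² = 101×2.2²/(2.2+5.85)² = 7.5435 kPa
Final effective stress: σ'_f = 60.38 + 7.5435 = 67.924 kPa.
σ'_f = 67.924 > σ'_p = 63.8 kPa, so the stress path crosses the preconsolidation pressure — recompression up to σ'_p, then virgin compression beyond:
S_c = H/(1+e₀)·[C_r·log₁₀(σ'_p/σ'_0) + C_c·log₁₀(σ'_f/σ'_p)]
    = 7.9/1.91 × [0.06×log₁₀(63.8/60.38) + 0.25×log₁₀(67.924/63.8)]
    = 4.1361 × [0.0014357 + 0.0068006] = 0.03407 m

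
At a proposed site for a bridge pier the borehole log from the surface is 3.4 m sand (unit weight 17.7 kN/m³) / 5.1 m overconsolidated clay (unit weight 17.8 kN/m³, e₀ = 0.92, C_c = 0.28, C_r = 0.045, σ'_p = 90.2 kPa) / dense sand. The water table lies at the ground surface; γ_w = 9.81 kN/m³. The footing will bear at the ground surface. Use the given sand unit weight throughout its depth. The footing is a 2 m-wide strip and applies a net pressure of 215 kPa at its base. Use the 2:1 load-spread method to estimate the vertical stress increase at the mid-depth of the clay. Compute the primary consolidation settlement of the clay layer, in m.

S_c ≈ 0.0711 m

Mid-depth of clay below the ground surface: z = 3.4 + 5.1/2 = 5.95 m.
Total vertical stress at mid-clay: σ_v = 17.7×3.4 + 17.8×2.55 = 105.57 kPa.
Pore pressure: u = 9.81×(5.95 − 0) = 58.37 kPa.
Initial effective stress: σ'_0 = σ_v − u = 105.57 − 58.37 = 47.2 kPa.
Stress increase at mid-clay by the 2:1 spreading method:
Δσ = qB/(B+z) = 215×2/(2+5.95) = 54.088 kPa
Final effective stress: σ'_f = 47.2 + 54.088 = 101.29 kPa.
σ'_f = 101.29 > σ'_p = 90.2 kPa, so the stress path crosses the preconsolidation pressure — recompression up to σ'_p, then virgin compression beyond:
S_c = H/(1+e₀)·[C_r·log₁₀(σ'_p/σ'_0) + C_c·log₁₀(σ'_f/σ'_p)]
    = 5.1/1.92 × [0.045×log₁₀(90.2/47.2) + 0.28×log₁₀(101.29/90.2)]
    = 2.6562 × [0.012657 + 0.014101] = 0.07107 m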